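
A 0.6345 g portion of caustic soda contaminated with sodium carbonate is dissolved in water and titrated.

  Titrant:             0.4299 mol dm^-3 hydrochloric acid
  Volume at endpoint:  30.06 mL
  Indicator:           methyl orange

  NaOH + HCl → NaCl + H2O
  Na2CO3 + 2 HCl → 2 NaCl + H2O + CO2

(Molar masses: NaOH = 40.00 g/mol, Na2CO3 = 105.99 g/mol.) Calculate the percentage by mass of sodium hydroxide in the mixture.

24.42 %

n(HCl) = 0.03006 × 0.4299 = 0.01292 mol
Let x = n(NaOH), y = n(Na2CO3).
Titrant: 1x + 2y = 0.01292;  mass: 40.00x + 105.99y = 0.6345
Solving, x = 3.874 × 10^-3 mol, y = 4.524 × 10^-3 mol
mass of NaOH = 3.874 × 10^-3 × 40.00 = 0.1550 g
% NaOH = 0.1550 / 0.6345 × 100 = 24.42 %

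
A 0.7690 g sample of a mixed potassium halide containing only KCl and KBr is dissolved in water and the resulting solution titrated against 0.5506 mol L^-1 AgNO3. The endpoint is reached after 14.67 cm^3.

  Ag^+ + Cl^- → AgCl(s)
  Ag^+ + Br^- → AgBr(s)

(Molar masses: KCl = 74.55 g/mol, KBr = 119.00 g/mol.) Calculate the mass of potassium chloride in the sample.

0.3223 g

n(AgNO3) = 0.01467 × 0.5506 = 8.077 × 10^-3 mol
Let x = n(KCl), y = n(KBr).
Titrant: 1x + 1y = 8.077 × 10^-3;  mass: 74.55x + 119.00y = 0.7690
Solving, x = 4.324 × 10^-3 mol, y = 3.753 × 10^-3 mol
mass of KCl = 4.324 × 10^-3 × 74.55 = 0.3223 g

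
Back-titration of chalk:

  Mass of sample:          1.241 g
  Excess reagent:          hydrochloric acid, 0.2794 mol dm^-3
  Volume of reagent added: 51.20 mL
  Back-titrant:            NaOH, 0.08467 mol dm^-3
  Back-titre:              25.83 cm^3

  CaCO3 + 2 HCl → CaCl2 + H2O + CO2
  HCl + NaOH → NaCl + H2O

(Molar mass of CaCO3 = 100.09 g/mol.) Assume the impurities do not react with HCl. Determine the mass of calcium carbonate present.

0.6065 g

n(HCl) added = 0.05120 × 0.2794 = 0.01431 mol
n(NaOH) used in back-titration = 0.02583 × 0.08467 = 2.187 × 10^-3 mol
n(HCl) left over = 2.187 × 10^-3 mol (1:1 ratio)
n(HCl) consumed by analyte = 0.01431 − 2.187 × 10^-3 = 0.01212 mol
From the 1:2 ratio, n(CaCO3) = 1/2 × 0.01212 = 6.059 × 10^-3 mol
mass of CaCO3 = 6.059 × 10^-3 × 100.09 = 0.6065 g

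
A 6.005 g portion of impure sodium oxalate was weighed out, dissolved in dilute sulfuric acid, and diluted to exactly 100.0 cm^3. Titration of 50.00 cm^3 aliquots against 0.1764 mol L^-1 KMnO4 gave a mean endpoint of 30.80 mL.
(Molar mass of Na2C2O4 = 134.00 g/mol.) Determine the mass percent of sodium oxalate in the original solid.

60.62 %

2 MnO4^- + 5 C2O4^2- + 16 H^+ → 2 Mn^2+ + 10 CO2 + 8 H2O
n(KMnO4) per titration = 0.03080 × 0.1764 = 5.433 × 10^-3 mol
From the 5:2 ratio, n(Na2C2O4) in each aliquot = 5/2 × 5.433 × 10^-3 = 0.01358 mol
n(Na2C2O4) in the whole flask = 0.01358 × 100.0/50.00 = 0.02717 mol
mass of Na2C2O4 = 0.02717 × 134.00 = 3.640 g
% Na2C2O4 = 3.640 / 6.005 × 100 = 60.62 %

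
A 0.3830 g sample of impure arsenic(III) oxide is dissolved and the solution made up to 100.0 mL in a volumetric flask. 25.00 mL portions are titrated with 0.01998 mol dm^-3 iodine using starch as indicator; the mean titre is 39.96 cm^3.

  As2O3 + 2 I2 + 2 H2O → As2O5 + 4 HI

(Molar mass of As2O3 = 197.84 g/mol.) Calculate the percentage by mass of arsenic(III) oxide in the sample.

82.48 %

n(I2) per titration = 0.03996 × 0.01998 = 7.984 × 10^-4 mol
From the 1:2 ratio, n(As2O3) in each aliquot = 1/2 × 7.984 × 10^-4 = 3.992 × 10^-4 mol
n(As2O3) in the whole flask = 3.992 × 10^-4 × 100.0/25.00 = 1.597 × 10^-3 mol
mass of As2O3 = 1.597 × 10^-3 × 197.84 = 0.3159 g
% As2O3 = 0.3159 / 0.3830 × 100 = 82.48 %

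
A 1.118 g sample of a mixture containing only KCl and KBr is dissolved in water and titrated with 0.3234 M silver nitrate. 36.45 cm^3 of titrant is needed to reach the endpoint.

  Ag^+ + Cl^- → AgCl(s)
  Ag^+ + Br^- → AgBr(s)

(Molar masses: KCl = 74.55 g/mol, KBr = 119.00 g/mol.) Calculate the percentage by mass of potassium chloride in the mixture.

n(AgNO3) = 0.03645 × 0.3234 = 0.01179 mol
Let x = n(KCl), y = n(KBr).
Titrant: 1x + 1y = 0.01179;  mass: 74.55x + 119.00y = 1.118
Solving, x = 6.406 × 10^-3 mol, y = 5.382 × 10^-3 mol
mass of KCl = 6.406 × 10^-3 × 74.55 = 0.4776 g
% KCl = 0.4776 / 1.118 × 100 = 42.72 %

42.72 %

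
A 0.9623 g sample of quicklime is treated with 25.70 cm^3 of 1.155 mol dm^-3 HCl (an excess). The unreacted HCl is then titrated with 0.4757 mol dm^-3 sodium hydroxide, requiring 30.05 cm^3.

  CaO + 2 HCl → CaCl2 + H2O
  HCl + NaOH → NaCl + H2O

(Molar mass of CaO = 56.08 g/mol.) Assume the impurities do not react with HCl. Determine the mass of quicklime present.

0.4315 g

n(HCl) added = 0.02570 × 1.155 = 0.02968 mol
n(NaOH) used in back-titration = 0.03005 × 0.4757 = 0.01429 mol
n(HCl) left over = 0.01429 mol (1:1 ratio)
n(HCl) consumed by analyte = 0.02968 − 0.01429 = 0.01539 mol
From the 1:2 ratio, n(CaO) = 1/2 × 0.01539 = 7.694 × 10^-3 mol
mass of CaO = 7.694 × 10^-3 × 56.08 = 0.4315 g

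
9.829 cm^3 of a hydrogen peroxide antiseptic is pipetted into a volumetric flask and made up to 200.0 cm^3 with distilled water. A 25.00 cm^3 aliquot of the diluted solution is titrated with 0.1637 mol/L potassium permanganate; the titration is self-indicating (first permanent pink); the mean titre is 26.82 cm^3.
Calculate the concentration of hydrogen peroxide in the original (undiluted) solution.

2 MnO4^- + 5 H2O2 + 6 H^+ → 2 Mn^2+ + 5 O2 + 8 H2O
n(KMnO4) = 0.02682 × 0.1637 = 4.390 × 10^-3 mol
From the 5:2 ratio, n(H2O2) in the aliquot = 5/2 × 4.390 × 10^-3 = 0.01098 mol
[H2O2]_dilute = 0.01098 / 0.02500 = 0.4390 mol/L
Dilution factor = 200.0 / 9.829 = 20.35
[H2O2]_stock = 0.4390 × 20.35 = 8.934 mol/L

8.934 mol/L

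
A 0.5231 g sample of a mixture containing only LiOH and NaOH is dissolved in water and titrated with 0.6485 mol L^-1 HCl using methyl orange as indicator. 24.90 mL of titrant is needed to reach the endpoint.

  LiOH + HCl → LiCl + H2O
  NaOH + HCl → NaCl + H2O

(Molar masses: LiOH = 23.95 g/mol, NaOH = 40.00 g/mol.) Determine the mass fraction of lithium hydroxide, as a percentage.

35.03 %

n(HCl) = 0.02490 × 0.6485 = 0.01615 mol
Let x = n(LiOH), y = n(NaOH).
Titrant: 1x + 1y = 0.01615;  mass: 23.95x + 40.00y = 0.5231
Solving, x = 7.651 × 10^-3 mol, y = 8.496 × 10^-3 mol
mass of LiOH = 7.651 × 10^-3 × 23.95 = 0.1833 g
% LiOH = 0.1833 / 0.5231 × 100 = 35.03 %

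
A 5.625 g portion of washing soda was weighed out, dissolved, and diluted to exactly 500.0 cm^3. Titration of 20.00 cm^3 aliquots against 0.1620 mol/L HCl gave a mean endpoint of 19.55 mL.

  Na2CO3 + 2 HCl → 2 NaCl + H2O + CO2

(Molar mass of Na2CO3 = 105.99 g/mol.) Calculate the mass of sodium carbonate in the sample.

n(HCl) per titration = 0.01955 × 0.1620 = 3.167 × 10^-3 mol
From the 1:2 ratio, n(Na2CO3) in each aliquot = 1/2 × 3.167 × 10^-3 = 1.584 × 10^-3 mol
n(Na2CO3) in the whole flask = 1.584 × 10^-3 × 500.0/20.00 = 0.03959 mol
mass of Na2CO3 = 0.03959 × 105.99 = 4.196 g

4.196 g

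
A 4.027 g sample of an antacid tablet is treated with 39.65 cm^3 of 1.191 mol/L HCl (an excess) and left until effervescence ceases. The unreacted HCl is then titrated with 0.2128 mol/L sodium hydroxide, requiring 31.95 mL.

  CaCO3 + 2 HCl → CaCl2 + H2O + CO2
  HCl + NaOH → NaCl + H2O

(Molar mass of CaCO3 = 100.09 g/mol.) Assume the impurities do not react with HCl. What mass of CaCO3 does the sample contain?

n(HCl) added = 0.03965 × 1.191 = 0.04722 mol
n(NaOH) used in back-titration = 0.03195 × 0.2128 = 6.799 × 10^-3 mol
n(HCl) left over = 6.799 × 10^-3 mol (1:1 ratio)
n(HCl) consumed by analyte = 0.04722 − 6.799 × 10^-3 = 0.04042 mol
From the 1:2 ratio, n(CaCO3) = 1/2 × 0.04042 = 0.02021 mol
mass of CaCO3 = 0.02021 × 100.09 = 2.023 g

2.023 g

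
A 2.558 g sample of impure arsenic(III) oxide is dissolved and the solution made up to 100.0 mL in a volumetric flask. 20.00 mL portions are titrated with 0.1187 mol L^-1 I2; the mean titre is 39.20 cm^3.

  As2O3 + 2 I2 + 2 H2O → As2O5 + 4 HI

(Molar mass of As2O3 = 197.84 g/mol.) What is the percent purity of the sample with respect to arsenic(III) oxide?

89.97 %

n(I2) per titration = 0.03920 × 0.1187 = 4.653 × 10^-3 mol
From the 1:2 ratio, n(As2O3) in each aliquot = 1/2 × 4.653 × 10^-3 = 2.327 × 10^-3 mol
n(As2O3) in the whole flask = 2.327 × 10^-3 × 100.0/20.00 = 0.01163 mol
mass of As2O3 = 0.01163 × 197.84 = 2.301 g
% As2O3 = 2.301 / 2.558 × 100 = 89.97 %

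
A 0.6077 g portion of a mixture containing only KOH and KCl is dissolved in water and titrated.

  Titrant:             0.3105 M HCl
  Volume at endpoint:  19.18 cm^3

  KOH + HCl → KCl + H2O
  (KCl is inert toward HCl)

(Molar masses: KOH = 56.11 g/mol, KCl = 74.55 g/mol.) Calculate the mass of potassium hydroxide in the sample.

n(HCl) = 0.01918 × 0.3105 = 5.955 × 10^-3 mol
Let x = n(KOH), y = n(KCl).
Titrant: 1x = 5.955 × 10^-3;  mass: 56.11x + 74.55y = 0.6077
Solving, x = 5.955 × 10^-3 mol, y = 3.669 × 10^-3 mol
mass of KOH = 5.955 × 10^-3 × 56.11 = 0.3342 g

0.3342 g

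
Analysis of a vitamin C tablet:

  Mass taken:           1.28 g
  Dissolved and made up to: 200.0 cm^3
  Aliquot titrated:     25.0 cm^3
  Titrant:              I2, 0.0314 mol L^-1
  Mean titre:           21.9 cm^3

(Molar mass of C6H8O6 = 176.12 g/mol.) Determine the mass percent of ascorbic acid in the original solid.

75.7 %

C6H8O6 + I2 → C6H6O6 + 2 HI
n(I2) per titration = 0.0219 × 0.0314 = 6.88 × 10^-4 mol
n(C6H8O6) in each aliquot = 6.88 × 10^-4 mol (1:1 ratio)
n(C6H8O6) in the whole flask = 6.88 × 10^-4 × 200.0/25.0 = 5.50 × 10^-3 mol
mass of C6H8O6 = 5.50 × 10^-3 × 176.12 = 0.969 g
% C6H8O6 = 0.969 / 1.28 × 100 = 75.7 %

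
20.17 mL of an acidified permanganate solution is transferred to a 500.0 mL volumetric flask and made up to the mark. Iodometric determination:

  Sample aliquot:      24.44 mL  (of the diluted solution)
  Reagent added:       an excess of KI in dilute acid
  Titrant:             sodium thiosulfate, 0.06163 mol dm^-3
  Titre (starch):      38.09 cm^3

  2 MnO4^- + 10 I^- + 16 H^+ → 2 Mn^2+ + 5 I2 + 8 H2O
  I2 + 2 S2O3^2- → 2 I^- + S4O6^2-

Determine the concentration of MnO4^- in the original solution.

0.4762 mol/L

n(S2O3^2-) = 0.03809 × 0.06163 = 2.347 × 10^-3 mol
n(I2) = n(S2O3^2-)/2 = 1.174 × 10^-3 mol
From the 2:5 ratio, n(MnO4^-) in the aliquot = 2/5 × 1.174 × 10^-3 = 4.695 × 10^-4 mol
[MnO4^-]_dilute = 4.695 × 10^-4 / 0.02444 = 0.01921 mol/L
[MnO4^-]_original = 0.01921 × 500.0/20.17 = 0.4762 mol/L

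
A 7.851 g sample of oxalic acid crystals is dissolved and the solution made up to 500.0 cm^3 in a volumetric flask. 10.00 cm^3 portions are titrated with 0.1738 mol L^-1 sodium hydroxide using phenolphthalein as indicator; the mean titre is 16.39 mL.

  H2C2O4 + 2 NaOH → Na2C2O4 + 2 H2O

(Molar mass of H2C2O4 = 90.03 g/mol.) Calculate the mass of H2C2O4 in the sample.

6.411 g

n(NaOH) per titration = 0.01639 × 0.1738 = 2.849 × 10^-3 mol
From the 1:2 ratio, n(H2C2O4) in each aliquot = 1/2 × 2.849 × 10^-3 = 1.424 × 10^-3 mol
n(H2C2O4) in the whole flask = 1.424 × 10^-3 × 500.0/10.00 = 0.07121 mol
mass of H2C2O4 = 0.07121 × 90.03 = 6.411 g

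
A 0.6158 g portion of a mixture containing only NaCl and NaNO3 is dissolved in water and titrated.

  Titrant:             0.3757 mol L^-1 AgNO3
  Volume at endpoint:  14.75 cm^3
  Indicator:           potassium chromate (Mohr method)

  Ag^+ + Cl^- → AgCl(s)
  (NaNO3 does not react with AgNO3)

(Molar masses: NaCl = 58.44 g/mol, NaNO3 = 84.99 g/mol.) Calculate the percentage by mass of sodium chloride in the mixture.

n(AgNO3) = 0.01475 × 0.3757 = 5.542 × 10^-3 mol
Let x = n(NaCl), y = n(NaNO3).
Titrant: 1x = 5.542 × 10^-3;  mass: 58.44x + 84.99y = 0.6158
Solving, x = 5.542 × 10^-3 mol, y = 3.435 × 10^-3 mol
mass of NaCl = 5.542 × 10^-3 × 58.44 = 0.3238 g
% NaCl = 0.3238 / 0.6158 × 100 = 52.59 %

52.59 %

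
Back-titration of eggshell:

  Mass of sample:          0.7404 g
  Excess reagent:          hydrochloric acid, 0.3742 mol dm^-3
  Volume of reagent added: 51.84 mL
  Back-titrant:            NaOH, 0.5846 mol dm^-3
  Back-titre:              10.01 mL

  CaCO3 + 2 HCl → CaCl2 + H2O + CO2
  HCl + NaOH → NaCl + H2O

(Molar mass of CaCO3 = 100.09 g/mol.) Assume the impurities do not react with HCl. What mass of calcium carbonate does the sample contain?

n(HCl) added = 0.05184 × 0.3742 = 0.01940 mol
n(NaOH) used in back-titration = 0.01001 × 0.5846 = 5.852 × 10^-3 mol
n(HCl) left over = 5.852 × 10^-3 mol (1:1 ratio)
n(HCl) consumed by analyte = 0.01940 − 5.852 × 10^-3 = 0.01355 mol
From the 1:2 ratio, n(CaCO3) = 1/2 × 0.01355 = 6.773 × 10^-3 mol
mass of CaCO3 = 6.773 × 10^-3 × 100.09 = 0.6779 g

0.6779 g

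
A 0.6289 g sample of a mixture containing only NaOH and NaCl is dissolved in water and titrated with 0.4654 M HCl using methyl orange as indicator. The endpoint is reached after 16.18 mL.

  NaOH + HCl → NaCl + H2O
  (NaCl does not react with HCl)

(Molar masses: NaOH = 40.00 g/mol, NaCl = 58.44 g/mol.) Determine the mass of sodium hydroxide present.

0.3012 g

n(HCl) = 0.01618 × 0.4654 = 7.530 × 10^-3 mol
Let x = n(NaOH), y = n(NaCl).
Titrant: 1x = 7.530 × 10^-3;  mass: 40.00x + 58.44y = 0.6289
Solving, x = 7.530 × 10^-3 mol, y = 5.607 × 10^-3 mol
mass of NaOH = 7.530 × 10^-3 × 40.00 = 0.3012 g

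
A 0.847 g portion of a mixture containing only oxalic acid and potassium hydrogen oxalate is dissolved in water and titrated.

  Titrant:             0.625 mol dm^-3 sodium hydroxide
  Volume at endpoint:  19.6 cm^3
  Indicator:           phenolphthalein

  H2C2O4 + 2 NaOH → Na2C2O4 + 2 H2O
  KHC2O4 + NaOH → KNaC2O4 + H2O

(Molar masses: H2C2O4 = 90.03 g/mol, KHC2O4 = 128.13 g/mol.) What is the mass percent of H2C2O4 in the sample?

46.2 %

n(NaOH) = 0.0196 × 0.625 = 0.0123 mol
Let x = n(H2C2O4), y = n(KHC2O4).
Titrant: 2x + 1y = 0.0123;  mass: 90.03x + 128.13y = 0.847
Solving, x = 4.35 × 10^-3 mol, y = 3.56 × 10^-3 mol
mass of H2C2O4 = 4.35 × 10^-3 × 90.03 = 0.391 g
% H2C2O4 = 0.391 / 0.847 × 100 = 46.2 %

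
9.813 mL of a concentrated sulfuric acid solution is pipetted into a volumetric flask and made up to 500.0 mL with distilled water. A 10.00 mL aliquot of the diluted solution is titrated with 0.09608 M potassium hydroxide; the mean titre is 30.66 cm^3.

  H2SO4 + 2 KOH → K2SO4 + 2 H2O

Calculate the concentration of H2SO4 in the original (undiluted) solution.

7.505 M

n(KOH) = 0.03066 × 0.09608 = 2.946 × 10^-3 mol
From the 1:2 ratio, n(H2SO4) in the aliquot = 1/2 × 2.946 × 10^-3 = 1.473 × 10^-3 mol
[H2SO4]_dilute = 1.473 × 10^-3 / 0.01000 = 0.1473 mol/L
Dilution factor = 500.0 / 9.813 = 50.95
[H2SO4]_stock = 0.1473 × 50.95 = 7.505 mol/L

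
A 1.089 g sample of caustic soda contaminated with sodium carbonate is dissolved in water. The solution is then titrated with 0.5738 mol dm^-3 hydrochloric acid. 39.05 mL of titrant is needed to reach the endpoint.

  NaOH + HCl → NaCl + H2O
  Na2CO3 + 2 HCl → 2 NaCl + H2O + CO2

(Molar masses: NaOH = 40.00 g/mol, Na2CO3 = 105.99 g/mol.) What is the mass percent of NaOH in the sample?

27.83 %

n(HCl) = 0.03905 × 0.5738 = 0.02241 mol
Let x = n(NaOH), y = n(Na2CO3).
Titrant: 1x + 2y = 0.02241;  mass: 40.00x + 105.99y = 1.089
Solving, x = 7.576 × 10^-3 mol, y = 7.415 × 10^-3 mol
mass of NaOH = 7.576 × 10^-3 × 40.00 = 0.3030 g
% NaOH = 0.3030 / 1.089 × 100 = 27.83 %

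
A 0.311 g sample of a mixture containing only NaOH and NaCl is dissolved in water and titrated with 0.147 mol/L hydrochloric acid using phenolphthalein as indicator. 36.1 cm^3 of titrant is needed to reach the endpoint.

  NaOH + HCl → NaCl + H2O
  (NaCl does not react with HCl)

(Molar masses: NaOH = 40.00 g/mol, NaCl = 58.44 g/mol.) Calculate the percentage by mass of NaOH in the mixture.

n(HCl) = 0.0361 × 0.147 = 5.31 × 10^-3 mol
Let x = n(NaOH), y = n(NaCl).
Titrant: 1x = 5.31 × 10^-3;  mass: 40.00x + 58.44y = 0.311
Solving, x = 5.31 × 10^-3 mol, y = 1.69 × 10^-3 mol
mass of NaOH = 5.31 × 10^-3 × 40.00 = 0.212 g
% NaOH = 0.212 / 0.311 × 100 = 68.3 %

68.3 %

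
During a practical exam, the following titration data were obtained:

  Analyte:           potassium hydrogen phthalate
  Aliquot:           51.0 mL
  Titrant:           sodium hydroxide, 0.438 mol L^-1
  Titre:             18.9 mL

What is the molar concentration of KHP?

KHC8H4O4 + NaOH → KNaC8H4O4 + H2O
n(NaOH) = 0.0189 L × 0.438 mol/L = 8.28 × 10^-3 mol
n(KHC8H4O4) = 8.28 × 10^-3 mol (1:1 mole ratio)
[KHC8H4O4] = 8.28 × 10^-3 mol / 0.0510 L = 0.162 mol/L

0.162 mol/L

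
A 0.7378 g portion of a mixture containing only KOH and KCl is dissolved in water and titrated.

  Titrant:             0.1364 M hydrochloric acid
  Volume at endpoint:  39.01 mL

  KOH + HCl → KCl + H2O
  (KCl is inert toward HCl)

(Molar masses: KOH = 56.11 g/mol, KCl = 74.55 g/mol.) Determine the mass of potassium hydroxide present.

n(HCl) = 0.03901 × 0.1364 = 5.321 × 10^-3 mol
Let x = n(KOH), y = n(KCl).
Titrant: 1x = 5.321 × 10^-3;  mass: 56.11x + 74.55y = 0.7378
Solving, x = 5.321 × 10^-3 mol, y = 5.892 × 10^-3 mol
mass of KOH = 5.321 × 10^-3 × 56.11 = 0.2986 g

0.2986 g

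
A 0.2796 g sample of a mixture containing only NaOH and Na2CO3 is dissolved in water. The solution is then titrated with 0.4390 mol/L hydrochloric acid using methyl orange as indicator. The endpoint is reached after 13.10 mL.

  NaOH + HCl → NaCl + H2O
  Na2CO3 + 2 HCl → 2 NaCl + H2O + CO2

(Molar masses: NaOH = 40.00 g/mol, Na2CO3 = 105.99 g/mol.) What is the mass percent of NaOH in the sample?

n(HCl) = 0.01310 × 0.4390 = 5.751 × 10^-3 mol
Let x = n(NaOH), y = n(Na2CO3).
Titrant: 1x + 2y = 5.751 × 10^-3;  mass: 40.00x + 105.99y = 0.2796
Solving, x = 1.937 × 10^-3 mol, y = 1.907 × 10^-3 mol
mass of NaOH = 1.937 × 10^-3 × 40.00 = 0.07747 g
% NaOH = 0.07747 / 0.2796 × 100 = 27.71 %

27.71 %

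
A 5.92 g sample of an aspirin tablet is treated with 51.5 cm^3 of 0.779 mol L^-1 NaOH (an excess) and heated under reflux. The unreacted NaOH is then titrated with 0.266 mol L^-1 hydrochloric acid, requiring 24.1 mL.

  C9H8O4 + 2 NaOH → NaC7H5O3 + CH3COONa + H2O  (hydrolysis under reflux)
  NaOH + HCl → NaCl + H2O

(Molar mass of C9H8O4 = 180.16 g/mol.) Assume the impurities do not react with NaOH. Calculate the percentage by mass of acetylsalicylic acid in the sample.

51.3 %

n(NaOH) added = 0.0515 × 0.779 = 0.0401 mol
n(HCl) used in back-titration = 0.0241 × 0.266 = 6.41 × 10^-3 mol
n(NaOH) left over = 6.41 × 10^-3 mol (1:1 ratio)
n(NaOH) consumed by analyte = 0.0401 − 6.41 × 10^-3 = 0.0337 mol
From the 1:2 ratio, n(C9H8O4) = 1/2 × 0.0337 = 0.0169 mol
mass of C9H8O4 = 0.0169 × 180.16 = 3.04 g
% C9H8O4 = 3.04 / 5.92 × 100 = 51.3 %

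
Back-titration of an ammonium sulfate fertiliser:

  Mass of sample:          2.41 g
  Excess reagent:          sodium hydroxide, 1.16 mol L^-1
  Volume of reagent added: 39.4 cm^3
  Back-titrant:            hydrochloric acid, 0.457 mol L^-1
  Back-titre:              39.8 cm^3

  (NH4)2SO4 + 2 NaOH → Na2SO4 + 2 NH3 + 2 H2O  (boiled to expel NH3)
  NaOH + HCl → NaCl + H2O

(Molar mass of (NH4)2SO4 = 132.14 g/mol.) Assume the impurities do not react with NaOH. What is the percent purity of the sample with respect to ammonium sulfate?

n(NaOH) added = 0.0394 × 1.16 = 0.0457 mol
n(HCl) used in back-titration = 0.0398 × 0.457 = 0.0182 mol
n(NaOH) left over = 0.0182 mol (1:1 ratio)
n(NaOH) consumed by analyte = 0.0457 − 0.0182 = 0.0275 mol
From the 1:2 ratio, n((NH4)2SO4) = 1/2 × 0.0275 = 0.0138 mol
mass of (NH4)2SO4 = 0.0138 × 132.14 = 1.82 g
% (NH4)2SO4 = 1.82 / 2.41 × 100 = 75.4 %

75.4 %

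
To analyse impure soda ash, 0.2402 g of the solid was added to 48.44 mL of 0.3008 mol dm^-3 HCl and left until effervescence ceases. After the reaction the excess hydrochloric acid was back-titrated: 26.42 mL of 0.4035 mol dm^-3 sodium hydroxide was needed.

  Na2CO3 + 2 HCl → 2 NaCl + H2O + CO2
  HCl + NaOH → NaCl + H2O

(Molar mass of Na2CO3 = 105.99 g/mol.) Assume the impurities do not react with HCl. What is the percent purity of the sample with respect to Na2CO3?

86.27 %

n(HCl) added = 0.04844 × 0.3008 = 0.01457 mol
n(NaOH) used in back-titration = 0.02642 × 0.4035 = 0.01066 mol
n(HCl) left over = 0.01066 mol (1:1 ratio)
n(HCl) consumed by analyte = 0.01457 − 0.01066 = 3.910 × 10^-3 mol
From the 1:2 ratio, n(Na2CO3) = 1/2 × 3.910 × 10^-3 = 1.955 × 10^-3 mol
mass of Na2CO3 = 1.955 × 10^-3 × 105.99 = 0.2072 g
% Na2CO3 = 0.2072 / 0.2402 × 100 = 86.27 %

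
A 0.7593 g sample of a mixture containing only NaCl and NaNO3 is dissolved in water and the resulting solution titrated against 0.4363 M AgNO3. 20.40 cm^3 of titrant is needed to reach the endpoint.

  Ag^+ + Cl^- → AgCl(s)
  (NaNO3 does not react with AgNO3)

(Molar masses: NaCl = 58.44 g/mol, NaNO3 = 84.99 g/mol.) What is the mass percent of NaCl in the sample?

68.50 %

n(AgNO3) = 0.02040 × 0.4363 = 8.901 × 10^-3 mol
Let x = n(NaCl), y = n(NaNO3).
Titrant: 1x = 8.901 × 10^-3;  mass: 58.44x + 84.99y = 0.7593
Solving, x = 8.901 × 10^-3 mol, y = 2.814 × 10^-3 mol
mass of NaCl = 8.901 × 10^-3 × 58.44 = 0.5201 g
% NaCl = 0.5201 / 0.7593 × 100 = 68.50 %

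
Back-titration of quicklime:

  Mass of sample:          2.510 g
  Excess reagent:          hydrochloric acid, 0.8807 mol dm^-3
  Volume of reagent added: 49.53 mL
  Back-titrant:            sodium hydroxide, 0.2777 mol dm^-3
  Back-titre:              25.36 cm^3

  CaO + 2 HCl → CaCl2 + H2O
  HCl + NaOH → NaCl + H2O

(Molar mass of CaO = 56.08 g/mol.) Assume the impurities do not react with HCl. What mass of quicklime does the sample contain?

1.026 g

n(HCl) added = 0.04953 × 0.8807 = 0.04362 mol
n(NaOH) used in back-titration = 0.02536 × 0.2777 = 7.042 × 10^-3 mol
n(HCl) left over = 7.042 × 10^-3 mol (1:1 ratio)
n(HCl) consumed by analyte = 0.04362 − 7.042 × 10^-3 = 0.03658 mol
From the 1:2 ratio, n(CaO) = 1/2 × 0.03658 = 0.01829 mol
mass of CaO = 0.01829 × 56.08 = 1.026 g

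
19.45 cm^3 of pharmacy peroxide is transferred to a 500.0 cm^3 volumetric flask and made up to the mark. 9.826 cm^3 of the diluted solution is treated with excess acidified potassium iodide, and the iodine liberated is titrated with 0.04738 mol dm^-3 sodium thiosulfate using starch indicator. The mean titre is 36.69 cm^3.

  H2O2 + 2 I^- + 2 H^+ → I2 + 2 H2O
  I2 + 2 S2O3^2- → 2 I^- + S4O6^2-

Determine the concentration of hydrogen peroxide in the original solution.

n(S2O3^2-) = 0.03669 × 0.04738 = 1.738 × 10^-3 mol
n(I2) = n(S2O3^2-)/2 = 8.692 × 10^-4 mol
n(H2O2) in the aliquot = 8.692 × 10^-4 mol (1:1 ratio)
[H2O2]_dilute = 8.692 × 10^-4 / 0.009826 = 0.08846 mol/L
[H2O2]_original = 0.08846 × 500.0/19.45 = 2.274 mol/L

2.274 mol/L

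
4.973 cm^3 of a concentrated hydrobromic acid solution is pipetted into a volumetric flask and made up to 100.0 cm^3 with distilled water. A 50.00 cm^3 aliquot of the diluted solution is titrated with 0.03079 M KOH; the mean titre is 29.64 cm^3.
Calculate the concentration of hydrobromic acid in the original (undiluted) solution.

0.3670 M

HBr + KOH → KBr + H2O
n(KOH) = 0.02964 × 0.03079 = 9.126 × 10^-4 mol
n(HBr) in the aliquot = 9.126 × 10^-4 mol (1:1 ratio)
[HBr]_dilute = 9.126 × 10^-4 / 0.05000 = 0.01825 mol/L
Dilution factor = 100.0 / 4.973 = 20.11
[HBr]_stock = 0.01825 × 20.11 = 0.3670 mol/L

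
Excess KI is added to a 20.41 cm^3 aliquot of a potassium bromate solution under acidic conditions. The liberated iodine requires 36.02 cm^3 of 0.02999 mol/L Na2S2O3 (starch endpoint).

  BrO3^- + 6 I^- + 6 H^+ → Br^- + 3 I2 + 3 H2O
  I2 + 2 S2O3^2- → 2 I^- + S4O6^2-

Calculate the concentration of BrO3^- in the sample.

n(S2O3^2-) = 0.03602 × 0.02999 = 1.080 × 10^-3 mol
n(I2) = n(S2O3^2-)/2 = 5.401 × 10^-4 mol
From the 1:3 ratio, n(BrO3^-) in the aliquot = 1/3 × 5.401 × 10^-4 = 1.800 × 10^-4 mol
[BrO3^-] = 1.800 × 10^-4 / 0.02041 = 0.008821 mol/L

0.008821 mol/L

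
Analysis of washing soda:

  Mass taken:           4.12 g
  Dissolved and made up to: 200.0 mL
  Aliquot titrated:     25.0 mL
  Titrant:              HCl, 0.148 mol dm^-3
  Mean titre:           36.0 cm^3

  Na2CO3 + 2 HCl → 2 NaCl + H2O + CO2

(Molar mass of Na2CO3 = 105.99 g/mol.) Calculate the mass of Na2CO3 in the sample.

n(HCl) per titration = 0.0360 × 0.148 = 5.33 × 10^-3 mol
From the 1:2 ratio, n(Na2CO3) in each aliquot = 1/2 × 5.33 × 10^-3 = 2.66 × 10^-3 mol
n(Na2CO3) in the whole flask = 2.66 × 10^-3 × 200.0/25.0 = 0.0213 mol
mass of Na2CO3 = 0.0213 × 105.99 = 2.26 g

2.26 g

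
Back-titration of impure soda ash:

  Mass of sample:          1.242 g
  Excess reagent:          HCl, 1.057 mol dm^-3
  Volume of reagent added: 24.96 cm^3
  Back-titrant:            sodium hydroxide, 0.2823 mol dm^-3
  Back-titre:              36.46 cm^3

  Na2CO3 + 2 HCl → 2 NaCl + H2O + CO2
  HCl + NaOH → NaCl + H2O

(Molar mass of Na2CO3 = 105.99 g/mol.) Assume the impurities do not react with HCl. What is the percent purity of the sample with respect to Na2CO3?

68.65 %

n(HCl) added = 0.02496 × 1.057 = 0.02638 mol
n(NaOH) used in back-titration = 0.03646 × 0.2823 = 0.01029 mol
n(HCl) left over = 0.01029 mol (1:1 ratio)
n(HCl) consumed by analyte = 0.02638 − 0.01029 = 0.01609 mol
From the 1:2 ratio, n(Na2CO3) = 1/2 × 0.01609 = 8.045 × 10^-3 mol
mass of Na2CO3 = 8.045 × 10^-3 × 105.99 = 0.8527 g
% Na2CO3 = 0.8527 / 1.242 × 100 = 68.65 %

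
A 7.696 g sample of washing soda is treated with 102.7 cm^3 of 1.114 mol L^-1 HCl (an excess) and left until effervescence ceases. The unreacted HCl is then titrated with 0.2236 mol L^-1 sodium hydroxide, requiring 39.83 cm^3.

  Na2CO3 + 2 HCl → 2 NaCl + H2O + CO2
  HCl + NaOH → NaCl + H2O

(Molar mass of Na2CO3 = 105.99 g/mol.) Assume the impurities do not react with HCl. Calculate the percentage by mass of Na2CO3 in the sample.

72.65 %

n(HCl) added = 0.1027 × 1.114 = 0.1144 mol
n(NaOH) used in back-titration = 0.03983 × 0.2236 = 8.906 × 10^-3 mol
n(HCl) left over = 8.906 × 10^-3 mol (1:1 ratio)
n(HCl) consumed by analyte = 0.1144 − 8.906 × 10^-3 = 0.1055 mol
From the 1:2 ratio, n(Na2CO3) = 1/2 × 0.1055 = 0.05275 mol
mass of Na2CO3 = 0.05275 × 105.99 = 5.591 g
% Na2CO3 = 5.591 / 7.696 × 100 = 72.65 %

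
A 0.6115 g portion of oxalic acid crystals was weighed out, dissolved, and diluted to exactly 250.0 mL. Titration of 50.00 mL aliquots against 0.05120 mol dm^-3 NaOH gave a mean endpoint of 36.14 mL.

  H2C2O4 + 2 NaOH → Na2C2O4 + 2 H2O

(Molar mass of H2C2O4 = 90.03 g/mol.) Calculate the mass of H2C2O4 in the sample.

0.4165 g

n(NaOH) per titration = 0.03614 × 0.05120 = 1.850 × 10^-3 mol
From the 1:2 ratio, n(H2C2O4) in each aliquot = 1/2 × 1.850 × 10^-3 = 9.252 × 10^-4 mol
n(H2C2O4) in the whole flask = 9.252 × 10^-4 × 250.0/50.00 = 4.626 × 10^-3 mol
mass of H2C2O4 = 4.626 × 10^-3 × 90.03 = 0.4165 g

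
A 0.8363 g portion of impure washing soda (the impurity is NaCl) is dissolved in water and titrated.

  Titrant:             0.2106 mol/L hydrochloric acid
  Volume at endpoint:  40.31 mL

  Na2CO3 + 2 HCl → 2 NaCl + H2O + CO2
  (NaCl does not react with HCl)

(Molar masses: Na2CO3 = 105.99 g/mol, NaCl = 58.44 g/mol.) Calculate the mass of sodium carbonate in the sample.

0.4499 g

n(HCl) = 0.04031 × 0.2106 = 8.489 × 10^-3 mol
Let x = n(Na2CO3), y = n(NaCl).
Titrant: 2x = 8.489 × 10^-3;  mass: 105.99x + 58.44y = 0.8363
Solving, x = 4.245 × 10^-3 mol, y = 6.612 × 10^-3 mol
mass of Na2CO3 = 4.245 × 10^-3 × 105.99 = 0.4499 g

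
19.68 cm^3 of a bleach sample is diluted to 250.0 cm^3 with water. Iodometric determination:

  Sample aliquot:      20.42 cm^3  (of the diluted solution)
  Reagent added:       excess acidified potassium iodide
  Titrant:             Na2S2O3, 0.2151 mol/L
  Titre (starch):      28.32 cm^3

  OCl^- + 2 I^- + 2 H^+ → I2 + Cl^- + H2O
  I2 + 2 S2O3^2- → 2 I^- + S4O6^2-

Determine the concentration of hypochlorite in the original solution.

n(S2O3^2-) = 0.02832 × 0.2151 = 6.092 × 10^-3 mol
n(I2) = n(S2O3^2-)/2 = 3.046 × 10^-3 mol
n(OCl^-) in the aliquot = 3.046 × 10^-3 mol (1:1 ratio)
[OCl^-]_dilute = 3.046 × 10^-3 / 0.02042 = 0.1492 mol/L
[OCl^-]_original = 0.1492 × 250.0/19.68 = 1.895 mol/L

1.895 mol/L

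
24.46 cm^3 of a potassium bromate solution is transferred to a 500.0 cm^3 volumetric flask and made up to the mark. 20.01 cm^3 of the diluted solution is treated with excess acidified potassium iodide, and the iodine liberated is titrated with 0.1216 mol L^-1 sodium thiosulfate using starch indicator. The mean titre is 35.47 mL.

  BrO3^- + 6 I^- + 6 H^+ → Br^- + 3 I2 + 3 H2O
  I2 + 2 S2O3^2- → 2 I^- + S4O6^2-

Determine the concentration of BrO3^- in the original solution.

n(S2O3^2-) = 0.03547 × 0.1216 = 4.313 × 10^-3 mol
n(I2) = n(S2O3^2-)/2 = 2.157 × 10^-3 mol
From the 1:3 ratio, n(BrO3^-) in the aliquot = 1/3 × 2.157 × 10^-3 = 7.189 × 10^-4 mol
[BrO3^-]_dilute = 7.189 × 10^-4 / 0.02001 = 0.03592 mol/L
[BrO3^-]_original = 0.03592 × 500.0/24.46 = 0.7344 mol/L

0.7344 mol/L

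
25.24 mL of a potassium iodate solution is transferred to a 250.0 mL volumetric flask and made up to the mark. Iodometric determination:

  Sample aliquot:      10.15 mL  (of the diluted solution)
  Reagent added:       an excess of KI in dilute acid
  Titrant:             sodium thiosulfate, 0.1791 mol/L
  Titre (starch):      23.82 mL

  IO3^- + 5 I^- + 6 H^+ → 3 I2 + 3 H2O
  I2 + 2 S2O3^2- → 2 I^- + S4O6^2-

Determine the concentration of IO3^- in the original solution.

n(S2O3^2-) = 0.02382 × 0.1791 = 4.266 × 10^-3 mol
n(I2) = n(S2O3^2-)/2 = 2.133 × 10^-3 mol
From the 1:3 ratio, n(IO3^-) in the aliquot = 1/3 × 2.133 × 10^-3 = 7.110 × 10^-4 mol
[IO3^-]_dilute = 7.110 × 10^-4 / 0.01015 = 0.07005 mol/L
[IO3^-]_original = 0.07005 × 250.0/25.24 = 0.6939 mol/L

0.6939 mol/L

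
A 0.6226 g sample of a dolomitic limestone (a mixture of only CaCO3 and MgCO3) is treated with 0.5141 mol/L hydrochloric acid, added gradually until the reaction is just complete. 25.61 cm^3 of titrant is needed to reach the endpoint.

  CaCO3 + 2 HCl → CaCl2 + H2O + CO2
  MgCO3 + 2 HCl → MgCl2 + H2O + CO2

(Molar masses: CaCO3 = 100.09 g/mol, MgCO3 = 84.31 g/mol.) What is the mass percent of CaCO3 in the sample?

n(HCl) = 0.02561 × 0.5141 = 0.01317 mol
Let x = n(CaCO3), y = n(MgCO3).
Titrant: 2x + 2y = 0.01317;  mass: 100.09x + 84.31y = 0.6226
Solving, x = 4.283 × 10^-3 mol, y = 2.300 × 10^-3 mol
mass of CaCO3 = 4.283 × 10^-3 × 100.09 = 0.4287 g
% CaCO3 = 0.4287 / 0.6226 × 100 = 68.85 %

68.85 %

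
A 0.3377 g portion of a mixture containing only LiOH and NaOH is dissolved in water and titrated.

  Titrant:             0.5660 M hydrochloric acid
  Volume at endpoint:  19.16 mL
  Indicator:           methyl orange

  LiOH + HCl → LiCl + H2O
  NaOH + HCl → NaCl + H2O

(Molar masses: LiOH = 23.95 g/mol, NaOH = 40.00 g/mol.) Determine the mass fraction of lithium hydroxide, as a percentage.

n(HCl) = 0.01916 × 0.5660 = 0.01084 mol
Let x = n(LiOH), y = n(NaOH).
Titrant: 1x + 1y = 0.01084;  mass: 23.95x + 40.00y = 0.3377
Solving, x = 5.986 × 10^-3 mol, y = 4.858 × 10^-3 mol
mass of LiOH = 5.986 × 10^-3 × 23.95 = 0.1434 g
% LiOH = 0.1434 / 0.3377 × 100 = 42.46 %

42.46 %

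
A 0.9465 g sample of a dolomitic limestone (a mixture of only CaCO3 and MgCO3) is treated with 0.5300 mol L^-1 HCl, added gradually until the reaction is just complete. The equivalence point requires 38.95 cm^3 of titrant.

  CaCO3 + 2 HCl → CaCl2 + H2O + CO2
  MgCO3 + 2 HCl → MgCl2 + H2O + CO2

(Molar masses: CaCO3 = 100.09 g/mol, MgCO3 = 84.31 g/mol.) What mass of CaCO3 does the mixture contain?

n(HCl) = 0.03895 × 0.5300 = 0.02064 mol
Let x = n(CaCO3), y = n(MgCO3).
Titrant: 2x + 2y = 0.02064;  mass: 100.09x + 84.31y = 0.9465
Solving, x = 4.834 × 10^-3 mol, y = 5.488 × 10^-3 mol
mass of CaCO3 = 4.834 × 10^-3 × 100.09 = 0.4838 g

0.4838 g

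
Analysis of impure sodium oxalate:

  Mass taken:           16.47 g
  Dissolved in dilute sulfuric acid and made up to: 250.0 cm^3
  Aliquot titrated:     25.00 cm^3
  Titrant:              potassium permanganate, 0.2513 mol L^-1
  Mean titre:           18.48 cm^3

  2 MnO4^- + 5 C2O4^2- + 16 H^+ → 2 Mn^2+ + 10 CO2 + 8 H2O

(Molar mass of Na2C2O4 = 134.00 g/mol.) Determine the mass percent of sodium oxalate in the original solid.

94.46 %

n(KMnO4) per titration = 0.01848 × 0.2513 = 4.644 × 10^-3 mol
From the 5:2 ratio, n(Na2C2O4) in each aliquot = 5/2 × 4.644 × 10^-3 = 0.01161 mol
n(Na2C2O4) in the whole flask = 0.01161 × 250.0/25.00 = 0.1161 mol
mass of Na2C2O4 = 0.1161 × 134.00 = 15.56 g
% Na2C2O4 = 15.56 / 16.47 × 100 = 94.46 %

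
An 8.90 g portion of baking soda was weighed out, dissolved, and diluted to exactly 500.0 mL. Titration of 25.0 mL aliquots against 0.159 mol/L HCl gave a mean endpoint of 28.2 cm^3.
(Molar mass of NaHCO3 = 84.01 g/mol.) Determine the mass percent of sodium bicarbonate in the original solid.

NaHCO3 + HCl → NaCl + H2O + CO2
n(HCl) per titration = 0.0282 × 0.159 = 4.48 × 10^-3 mol
n(NaHCO3) in each aliquot = 4.48 × 10^-3 mol (1:1 ratio)
n(NaHCO3) in the whole flask = 4.48 × 10^-3 × 500.0/25.0 = 0.0897 mol
mass of NaHCO3 = 0.0897 × 84.01 = 7.53 g
% NaHCO3 = 7.53 / 8.90 × 100 = 84.6 %

84.6 %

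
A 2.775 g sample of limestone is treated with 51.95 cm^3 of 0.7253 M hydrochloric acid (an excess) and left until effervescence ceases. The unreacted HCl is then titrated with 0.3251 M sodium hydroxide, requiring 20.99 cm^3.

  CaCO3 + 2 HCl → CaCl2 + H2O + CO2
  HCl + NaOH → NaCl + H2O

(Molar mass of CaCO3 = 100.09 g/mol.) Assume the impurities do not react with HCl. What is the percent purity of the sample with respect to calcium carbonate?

55.65 %

n(HCl) added = 0.05195 × 0.7253 = 0.03768 mol
n(NaOH) used in back-titration = 0.02099 × 0.3251 = 6.824 × 10^-3 mol
n(HCl) left over = 6.824 × 10^-3 mol (1:1 ratio)
n(HCl) consumed by analyte = 0.03768 − 6.824 × 10^-3 = 0.03086 mol
From the 1:2 ratio, n(CaCO3) = 1/2 × 0.03086 = 0.01543 mol
mass of CaCO3 = 0.01543 × 100.09 = 1.544 g
% CaCO3 = 1.544 / 2.775 × 100 = 55.65 %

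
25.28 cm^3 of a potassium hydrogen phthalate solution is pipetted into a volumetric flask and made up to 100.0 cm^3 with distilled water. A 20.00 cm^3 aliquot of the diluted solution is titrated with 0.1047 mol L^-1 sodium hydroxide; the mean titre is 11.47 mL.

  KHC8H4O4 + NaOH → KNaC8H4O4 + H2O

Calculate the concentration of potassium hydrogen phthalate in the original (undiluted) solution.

0.2375 mol/L

n(NaOH) = 0.01147 × 0.1047 = 1.201 × 10^-3 mol
n(KHC8H4O4) in the aliquot = 1.201 × 10^-3 mol (1:1 ratio)
[KHC8H4O4]_dilute = 1.201 × 10^-3 / 0.02000 = 0.06005 mol/L
Dilution factor = 100.0 / 25.28 = 3.956
[KHC8H4O4]_stock = 0.06005 × 3.956 = 0.2375 mol/L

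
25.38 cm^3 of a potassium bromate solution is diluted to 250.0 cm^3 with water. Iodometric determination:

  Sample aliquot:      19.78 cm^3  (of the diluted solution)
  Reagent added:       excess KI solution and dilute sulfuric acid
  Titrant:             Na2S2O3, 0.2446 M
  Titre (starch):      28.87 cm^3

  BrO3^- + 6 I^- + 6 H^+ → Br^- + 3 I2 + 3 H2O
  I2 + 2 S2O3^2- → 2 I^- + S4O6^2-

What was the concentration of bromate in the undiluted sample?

0.5861 M

n(S2O3^2-) = 0.02887 × 0.2446 = 7.062 × 10^-3 mol
n(I2) = n(S2O3^2-)/2 = 3.531 × 10^-3 mol
From the 1:3 ratio, n(BrO3^-) in the aliquot = 1/3 × 3.531 × 10^-3 = 1.177 × 10^-3 mol
[BrO3^-]_dilute = 1.177 × 10^-3 / 0.01978 = 0.05950 mol/L
[BrO3^-]_original = 0.05950 × 250.0/25.38 = 0.5861 mol/L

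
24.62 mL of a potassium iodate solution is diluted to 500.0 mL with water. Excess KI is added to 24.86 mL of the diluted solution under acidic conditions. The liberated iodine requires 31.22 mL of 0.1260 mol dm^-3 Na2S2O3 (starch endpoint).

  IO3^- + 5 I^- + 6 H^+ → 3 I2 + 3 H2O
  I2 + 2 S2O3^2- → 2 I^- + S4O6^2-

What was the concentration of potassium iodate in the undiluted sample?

n(S2O3^2-) = 0.03122 × 0.1260 = 3.934 × 10^-3 mol
n(I2) = n(S2O3^2-)/2 = 1.967 × 10^-3 mol
From the 1:3 ratio, n(IO3^-) in the aliquot = 1/3 × 1.967 × 10^-3 = 6.556 × 10^-4 mol
[IO3^-]_dilute = 6.556 × 10^-4 / 0.02486 = 0.02637 mol/L
[IO3^-]_original = 0.02637 × 500.0/24.62 = 0.5356 mol/L

0.5356 mol/L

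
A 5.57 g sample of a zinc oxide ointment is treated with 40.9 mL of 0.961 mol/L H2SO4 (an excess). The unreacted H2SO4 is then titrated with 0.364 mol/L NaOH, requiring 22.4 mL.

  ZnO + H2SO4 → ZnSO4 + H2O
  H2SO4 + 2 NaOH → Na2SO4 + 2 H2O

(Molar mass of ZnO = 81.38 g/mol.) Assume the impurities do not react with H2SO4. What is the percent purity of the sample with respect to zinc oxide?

n(H2SO4) added = 0.0409 × 0.961 = 0.0393 mol
n(NaOH) used in back-titration = 0.0224 × 0.364 = 8.15 × 10^-3 mol
From the 1:2 ratio, n(H2SO4) left over = 1/2 × 8.15 × 10^-3 = 4.08 × 10^-3 mol
n(H2SO4) consumed by analyte = 0.0393 − 4.08 × 10^-3 = 0.0352 mol
n(ZnO) = 0.0352 mol (1:1 ratio)
mass of ZnO = 0.0352 × 81.38 = 2.87 g
% ZnO = 2.87 / 5.57 × 100 = 51.5 %

51.5 %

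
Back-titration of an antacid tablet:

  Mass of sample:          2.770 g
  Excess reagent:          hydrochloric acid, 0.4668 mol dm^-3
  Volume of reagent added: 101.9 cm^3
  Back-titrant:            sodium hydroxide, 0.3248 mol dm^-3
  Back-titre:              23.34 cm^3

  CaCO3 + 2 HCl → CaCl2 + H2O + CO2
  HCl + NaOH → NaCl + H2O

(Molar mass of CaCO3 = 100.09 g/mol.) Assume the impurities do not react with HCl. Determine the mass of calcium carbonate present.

2.001 g

n(HCl) added = 0.1019 × 0.4668 = 0.04757 mol
n(NaOH) used in back-titration = 0.02334 × 0.3248 = 7.581 × 10^-3 mol
n(HCl) left over = 7.581 × 10^-3 mol (1:1 ratio)
n(HCl) consumed by analyte = 0.04757 − 7.581 × 10^-3 = 0.03999 mol
From the 1:2 ratio, n(CaCO3) = 1/2 × 0.03999 = 0.01999 mol
mass of CaCO3 = 0.01999 × 100.09 = 2.001 g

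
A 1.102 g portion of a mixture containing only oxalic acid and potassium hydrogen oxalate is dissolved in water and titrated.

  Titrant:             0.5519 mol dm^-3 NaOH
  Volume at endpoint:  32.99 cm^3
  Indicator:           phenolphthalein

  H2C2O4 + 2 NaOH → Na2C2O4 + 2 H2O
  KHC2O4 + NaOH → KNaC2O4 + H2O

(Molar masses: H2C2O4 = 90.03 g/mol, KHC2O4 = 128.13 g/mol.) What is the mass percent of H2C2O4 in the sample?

60.49 %

n(NaOH) = 0.03299 × 0.5519 = 0.01821 mol
Let x = n(H2C2O4), y = n(KHC2O4).
Titrant: 2x + 1y = 0.01821;  mass: 90.03x + 128.13y = 1.102
Solving, x = 7.405 × 10^-3 mol, y = 3.398 × 10^-3 mol
mass of H2C2O4 = 7.405 × 10^-3 × 90.03 = 0.6666 g
% H2C2O4 = 0.6666 / 1.102 × 100 = 60.49 %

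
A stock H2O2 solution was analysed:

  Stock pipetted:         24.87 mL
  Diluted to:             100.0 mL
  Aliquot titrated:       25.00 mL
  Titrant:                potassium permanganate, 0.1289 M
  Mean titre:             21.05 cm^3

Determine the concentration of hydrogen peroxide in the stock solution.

1.091 M

2 MnO4^- + 5 H2O2 + 6 H^+ → 2 Mn^2+ + 5 O2 + 8 H2O
n(KMnO4) = 0.02105 × 0.1289 = 2.713 × 10^-3 mol
From the 5:2 ratio, n(H2O2) in the aliquot = 5/2 × 2.713 × 10^-3 = 6.783 × 10^-3 mol
[H2O2]_dilute = 6.783 × 10^-3 / 0.02500 = 0.2713 mol/L
Dilution factor = 100.0 / 24.87 = 4.021
[H2O2]_stock = 0.2713 × 4.021 = 1.091 mol/L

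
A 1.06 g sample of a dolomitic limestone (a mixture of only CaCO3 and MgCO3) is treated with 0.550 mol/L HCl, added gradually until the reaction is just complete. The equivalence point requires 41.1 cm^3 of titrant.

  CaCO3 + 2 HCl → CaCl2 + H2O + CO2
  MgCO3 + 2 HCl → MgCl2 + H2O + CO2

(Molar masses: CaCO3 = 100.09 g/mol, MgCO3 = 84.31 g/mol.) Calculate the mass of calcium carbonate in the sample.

0.679 g

n(HCl) = 0.0411 × 0.550 = 0.0226 mol
Let x = n(CaCO3), y = n(MgCO3).
Titrant: 2x + 2y = 0.0226;  mass: 100.09x + 84.31y = 1.06
Solving, x = 6.79 × 10^-3 mol, y = 4.52 × 10^-3 mol
mass of CaCO3 = 6.79 × 10^-3 × 100.09 = 0.679 g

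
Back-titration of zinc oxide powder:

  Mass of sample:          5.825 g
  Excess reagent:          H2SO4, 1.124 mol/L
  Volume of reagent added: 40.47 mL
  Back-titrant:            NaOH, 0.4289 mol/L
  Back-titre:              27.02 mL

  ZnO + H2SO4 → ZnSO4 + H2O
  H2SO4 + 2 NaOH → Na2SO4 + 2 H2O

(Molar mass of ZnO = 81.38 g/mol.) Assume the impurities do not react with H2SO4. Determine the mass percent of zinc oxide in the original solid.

n(H2SO4) added = 0.04047 × 1.124 = 0.04549 mol
n(NaOH) used in back-titration = 0.02702 × 0.4289 = 0.01159 mol
From the 1:2 ratio, n(H2SO4) left over = 1/2 × 0.01159 = 5.794 × 10^-3 mol
n(H2SO4) consumed by analyte = 0.04549 − 5.794 × 10^-3 = 0.03969 mol
n(ZnO) = 0.03969 mol (1:1 ratio)
mass of ZnO = 0.03969 × 81.38 = 3.230 g
% ZnO = 3.230 / 5.825 × 100 = 55.46 %

55.46 %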